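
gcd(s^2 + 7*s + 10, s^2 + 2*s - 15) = s + 5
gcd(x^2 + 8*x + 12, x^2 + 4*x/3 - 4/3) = x + 2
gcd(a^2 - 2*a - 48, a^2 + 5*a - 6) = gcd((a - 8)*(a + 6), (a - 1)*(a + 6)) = a + 6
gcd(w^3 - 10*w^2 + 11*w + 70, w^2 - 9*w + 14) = w - 7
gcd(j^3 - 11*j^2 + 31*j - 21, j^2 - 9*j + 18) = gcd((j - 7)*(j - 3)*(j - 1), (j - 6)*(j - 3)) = j - 3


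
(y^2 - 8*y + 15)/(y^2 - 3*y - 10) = (y - 3)/(y + 2)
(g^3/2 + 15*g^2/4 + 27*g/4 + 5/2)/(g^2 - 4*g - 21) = (2*g^3 + 15*g^2 + 27*g + 10)/(4*(g^2 - 4*g - 21))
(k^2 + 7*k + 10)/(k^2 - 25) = (k + 2)/(k - 5)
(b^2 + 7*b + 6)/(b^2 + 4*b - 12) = (b + 1)/(b - 2)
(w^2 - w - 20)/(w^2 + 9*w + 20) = (w - 5)/(w + 5)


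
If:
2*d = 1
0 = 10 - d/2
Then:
No Solution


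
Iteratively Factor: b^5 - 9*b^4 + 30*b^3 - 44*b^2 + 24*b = (b - 2)*(b^4 - 7*b^3 + 16*b^2 - 12*b) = b*(b - 2)*(b^3 - 7*b^2 + 16*b - 12) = b*(b - 3)*(b - 2)*(b^2 - 4*b + 4) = b*(b - 3)*(b - 2)^2*(b - 2)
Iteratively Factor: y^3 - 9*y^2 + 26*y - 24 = (y - 4)*(y^2 - 5*y + 6) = (y - 4)*(y - 2)*(y - 3)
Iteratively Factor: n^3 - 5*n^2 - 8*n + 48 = (n - 4)*(n^2 - n - 12) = (n - 4)*(n + 3)*(n - 4)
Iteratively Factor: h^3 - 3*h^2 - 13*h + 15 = (h - 5)*(h^2 + 2*h - 3) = (h - 5)*(h - 1)*(h + 3)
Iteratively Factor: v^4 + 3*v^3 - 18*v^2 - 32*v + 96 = (v - 2)*(v^3 + 5*v^2 - 8*v - 48) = (v - 2)*(v + 4)*(v^2 + v - 12) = (v - 2)*(v + 4)^2*(v - 3)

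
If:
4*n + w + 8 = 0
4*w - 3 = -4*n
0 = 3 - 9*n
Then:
No Solution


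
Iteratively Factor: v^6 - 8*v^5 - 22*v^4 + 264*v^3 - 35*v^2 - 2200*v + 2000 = (v - 5)*(v^5 - 3*v^4 - 37*v^3 + 79*v^2 + 360*v - 400) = (v - 5)*(v + 4)*(v^4 - 7*v^3 - 9*v^2 + 115*v - 100) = (v - 5)^2*(v + 4)*(v^3 - 2*v^2 - 19*v + 20) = (v - 5)^3*(v + 4)*(v^2 + 3*v - 4) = (v - 5)^3*(v - 1)*(v + 4)*(v + 4)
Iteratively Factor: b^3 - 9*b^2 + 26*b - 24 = (b - 4)*(b^2 - 5*b + 6) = (b - 4)*(b - 3)*(b - 2)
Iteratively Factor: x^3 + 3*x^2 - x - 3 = (x + 3)*(x^2 - 1) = (x + 1)*(x + 3)*(x - 1)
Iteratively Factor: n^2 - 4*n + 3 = (n - 1)*(n - 3)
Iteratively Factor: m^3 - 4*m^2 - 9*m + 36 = (m + 3)*(m^2 - 7*m + 12) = (m - 3)*(m + 3)*(m - 4)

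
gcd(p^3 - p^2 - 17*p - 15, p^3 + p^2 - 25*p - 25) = p^2 - 4*p - 5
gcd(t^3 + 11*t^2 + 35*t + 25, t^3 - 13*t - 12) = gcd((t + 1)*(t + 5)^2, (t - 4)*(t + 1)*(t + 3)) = t + 1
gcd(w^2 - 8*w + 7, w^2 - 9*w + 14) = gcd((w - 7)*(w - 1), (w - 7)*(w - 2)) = w - 7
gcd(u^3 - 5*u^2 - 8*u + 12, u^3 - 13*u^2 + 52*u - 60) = u - 6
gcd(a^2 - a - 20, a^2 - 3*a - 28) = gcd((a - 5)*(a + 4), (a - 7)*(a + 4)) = a + 4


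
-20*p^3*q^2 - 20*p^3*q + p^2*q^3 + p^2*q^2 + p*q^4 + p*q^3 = q*(-4*p + q)*(5*p + q)*(p*q + p)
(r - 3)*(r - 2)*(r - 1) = r^3 - 6*r^2 + 11*r - 6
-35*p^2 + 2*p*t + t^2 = (-5*p + t)*(7*p + t)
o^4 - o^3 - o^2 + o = o*(o - 1)^2*(o + 1)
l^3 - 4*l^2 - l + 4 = (l - 4)*(l - 1)*(l + 1)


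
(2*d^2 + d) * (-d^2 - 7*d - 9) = -2*d^4 - 15*d^3 - 25*d^2 - 9*d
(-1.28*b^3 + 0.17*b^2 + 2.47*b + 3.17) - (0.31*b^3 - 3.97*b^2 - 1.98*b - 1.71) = -1.59*b^3 + 4.14*b^2 + 4.45*b + 4.88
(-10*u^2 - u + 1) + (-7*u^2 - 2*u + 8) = -17*u^2 - 3*u + 9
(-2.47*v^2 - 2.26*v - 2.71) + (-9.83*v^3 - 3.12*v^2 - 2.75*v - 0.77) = -9.83*v^3 - 5.59*v^2 - 5.01*v - 3.48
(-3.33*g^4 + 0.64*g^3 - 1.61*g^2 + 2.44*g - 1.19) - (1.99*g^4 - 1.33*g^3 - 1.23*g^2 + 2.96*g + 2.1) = -5.32*g^4 + 1.97*g^3 - 0.38*g^2 - 0.52*g - 3.29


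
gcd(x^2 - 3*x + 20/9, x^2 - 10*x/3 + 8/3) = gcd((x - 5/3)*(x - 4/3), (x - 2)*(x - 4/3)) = x - 4/3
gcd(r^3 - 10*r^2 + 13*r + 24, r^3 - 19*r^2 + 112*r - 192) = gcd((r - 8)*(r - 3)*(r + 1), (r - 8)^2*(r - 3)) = r^2 - 11*r + 24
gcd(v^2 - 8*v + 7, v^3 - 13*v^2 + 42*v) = v - 7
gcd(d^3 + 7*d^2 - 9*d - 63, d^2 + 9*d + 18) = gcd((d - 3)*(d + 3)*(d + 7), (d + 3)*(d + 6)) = d + 3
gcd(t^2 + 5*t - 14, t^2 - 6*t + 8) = t - 2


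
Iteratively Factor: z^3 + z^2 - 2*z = (z - 1)*(z^2 + 2*z) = (z - 1)*(z + 2)*(z)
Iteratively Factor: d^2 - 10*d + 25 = (d - 5)*(d - 5)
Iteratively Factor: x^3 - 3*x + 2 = (x - 1)*(x^2 + x - 2) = (x - 1)^2*(x + 2)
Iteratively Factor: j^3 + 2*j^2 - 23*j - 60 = (j - 5)*(j^2 + 7*j + 12) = (j - 5)*(j + 4)*(j + 3)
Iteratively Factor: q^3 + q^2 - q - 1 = (q - 1)*(q^2 + 2*q + 1) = (q - 1)*(q + 1)*(q + 1)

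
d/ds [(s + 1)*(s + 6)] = 2*s + 7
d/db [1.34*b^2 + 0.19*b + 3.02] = 2.68*b + 0.19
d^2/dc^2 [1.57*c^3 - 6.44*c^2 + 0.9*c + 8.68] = 9.42*c - 12.88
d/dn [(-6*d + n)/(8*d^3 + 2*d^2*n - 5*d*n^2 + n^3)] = (8*d^3 + 2*d^2*n - 5*d*n^2 + n^3 + (6*d - n)*(2*d^2 - 10*d*n + 3*n^2))/(8*d^3 + 2*d^2*n - 5*d*n^2 + n^3)^2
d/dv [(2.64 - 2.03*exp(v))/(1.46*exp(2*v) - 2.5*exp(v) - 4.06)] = (2.9638*exp(2*v) - 7.7088*exp(v) + 14.8418)*exp(v)/(2.1316*exp(4*v) - 7.3*exp(3*v) - 5.6052*exp(2*v) + 20.3*exp(v) + 16.4836)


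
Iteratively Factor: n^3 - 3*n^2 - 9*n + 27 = (n - 3)*(n^2 - 9) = (n - 3)^2*(n + 3)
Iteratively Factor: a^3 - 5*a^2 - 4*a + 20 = (a - 5)*(a^2 - 4) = (a - 5)*(a - 2)*(a + 2)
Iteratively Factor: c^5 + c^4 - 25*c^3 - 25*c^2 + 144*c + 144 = (c - 3)*(c^4 + 4*c^3 - 13*c^2 - 64*c - 48) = (c - 3)*(c + 4)*(c^3 - 13*c - 12) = (c - 3)*(c + 3)*(c + 4)*(c^2 - 3*c - 4) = (c - 4)*(c - 3)*(c + 3)*(c + 4)*(c + 1)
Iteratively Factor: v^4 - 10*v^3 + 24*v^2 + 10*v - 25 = (v + 1)*(v^3 - 11*v^2 + 35*v - 25) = (v - 5)*(v + 1)*(v^2 - 6*v + 5) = (v - 5)*(v - 1)*(v + 1)*(v - 5)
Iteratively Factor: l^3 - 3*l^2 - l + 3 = (l - 3)*(l^2 - 1) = (l - 3)*(l + 1)*(l - 1)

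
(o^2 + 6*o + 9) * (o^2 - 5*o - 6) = o^4 + o^3 - 27*o^2 - 81*o - 54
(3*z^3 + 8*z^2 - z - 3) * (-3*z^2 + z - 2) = -9*z^5 - 21*z^4 + 5*z^3 - 8*z^2 - z + 6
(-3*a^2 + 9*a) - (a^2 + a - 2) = -4*a^2 + 8*a + 2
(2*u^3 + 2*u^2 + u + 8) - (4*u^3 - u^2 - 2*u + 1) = -2*u^3 + 3*u^2 + 3*u + 7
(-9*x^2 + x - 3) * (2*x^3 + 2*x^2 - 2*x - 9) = -18*x^5 - 16*x^4 + 14*x^3 + 73*x^2 - 3*x + 27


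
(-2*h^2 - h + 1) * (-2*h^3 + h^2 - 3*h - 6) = 4*h^5 + 3*h^3 + 16*h^2 + 3*h - 6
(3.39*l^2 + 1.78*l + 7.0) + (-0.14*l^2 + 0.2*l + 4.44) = 3.25*l^2 + 1.98*l + 11.44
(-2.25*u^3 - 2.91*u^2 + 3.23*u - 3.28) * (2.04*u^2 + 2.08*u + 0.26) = -4.59*u^5 - 10.6164*u^4 - 0.0486000000000004*u^3 - 0.729399999999999*u^2 - 5.9826*u - 0.8528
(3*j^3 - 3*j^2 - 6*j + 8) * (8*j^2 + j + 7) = 24*j^5 - 21*j^4 - 30*j^3 + 37*j^2 - 34*j + 56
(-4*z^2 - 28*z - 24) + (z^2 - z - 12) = -3*z^2 - 29*z - 36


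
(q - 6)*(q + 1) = q^2 - 5*q - 6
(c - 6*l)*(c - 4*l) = c^2 - 10*c*l + 24*l^2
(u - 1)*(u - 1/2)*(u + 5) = u^3 + 7*u^2/2 - 7*u + 5/2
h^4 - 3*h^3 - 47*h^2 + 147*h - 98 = (h - 7)*(h - 2)*(h - 1)*(h + 7)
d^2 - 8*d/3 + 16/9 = (d - 4/3)^2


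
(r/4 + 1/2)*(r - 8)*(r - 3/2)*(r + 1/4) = r^4/4 - 29*r^3/16 - 71*r^2/32 + 89*r/16 + 3/2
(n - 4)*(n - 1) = n^2 - 5*n + 4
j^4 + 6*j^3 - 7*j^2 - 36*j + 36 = (j - 2)*(j - 1)*(j + 3)*(j + 6)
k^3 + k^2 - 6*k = k*(k - 2)*(k + 3)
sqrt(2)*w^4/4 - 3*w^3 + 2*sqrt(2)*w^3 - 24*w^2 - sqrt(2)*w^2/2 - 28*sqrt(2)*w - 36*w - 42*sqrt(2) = (w/2 + 1)*(w + 6)*(w - 7*sqrt(2))*(sqrt(2)*w/2 + 1)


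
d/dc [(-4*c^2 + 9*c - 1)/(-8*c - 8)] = (c^2/2 + c - 5/4)/(c^2 + 2*c + 1)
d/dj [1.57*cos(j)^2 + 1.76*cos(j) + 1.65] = -(3.14*cos(j) + 1.76)*sin(j)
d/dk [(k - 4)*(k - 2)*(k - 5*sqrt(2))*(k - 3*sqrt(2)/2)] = 4*k^3 - 39*sqrt(2)*k^2/2 - 18*k^2 + 46*k + 78*sqrt(2)*k - 90 - 52*sqrt(2)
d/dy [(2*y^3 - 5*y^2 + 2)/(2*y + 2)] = (4*y^3 + y^2 - 10*y - 2)/(2*(y^2 + 2*y + 1))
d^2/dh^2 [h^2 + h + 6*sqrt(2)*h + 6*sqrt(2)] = 2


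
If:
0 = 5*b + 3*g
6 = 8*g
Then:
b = -9/20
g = 3/4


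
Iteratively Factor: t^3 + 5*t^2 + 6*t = (t + 2)*(t^2 + 3*t) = (t + 2)*(t + 3)*(t)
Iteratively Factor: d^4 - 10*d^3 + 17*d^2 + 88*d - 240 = (d + 3)*(d^3 - 13*d^2 + 56*d - 80) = (d - 5)*(d + 3)*(d^2 - 8*d + 16) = (d - 5)*(d - 4)*(d + 3)*(d - 4)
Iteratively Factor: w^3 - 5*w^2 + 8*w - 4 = (w - 1)*(w^2 - 4*w + 4) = (w - 2)*(w - 1)*(w - 2)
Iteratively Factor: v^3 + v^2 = (v)*(v^2 + v) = v*(v + 1)*(v)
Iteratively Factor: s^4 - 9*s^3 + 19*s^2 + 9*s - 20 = (s - 1)*(s^3 - 8*s^2 + 11*s + 20) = (s - 4)*(s - 1)*(s^2 - 4*s - 5) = (s - 4)*(s - 1)*(s + 1)*(s - 5)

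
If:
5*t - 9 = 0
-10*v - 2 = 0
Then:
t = 9/5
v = -1/5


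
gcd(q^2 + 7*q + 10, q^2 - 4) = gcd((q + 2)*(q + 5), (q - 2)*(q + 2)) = q + 2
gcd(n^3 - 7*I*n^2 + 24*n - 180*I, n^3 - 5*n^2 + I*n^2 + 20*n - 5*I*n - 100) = n + 5*I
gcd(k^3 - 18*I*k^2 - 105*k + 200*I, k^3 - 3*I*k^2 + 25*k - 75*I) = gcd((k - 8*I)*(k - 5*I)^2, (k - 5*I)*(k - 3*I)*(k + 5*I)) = k - 5*I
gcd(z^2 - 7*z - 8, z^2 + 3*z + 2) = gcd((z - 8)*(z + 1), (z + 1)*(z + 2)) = z + 1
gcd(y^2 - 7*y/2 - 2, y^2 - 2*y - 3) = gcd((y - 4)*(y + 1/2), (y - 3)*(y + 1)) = 1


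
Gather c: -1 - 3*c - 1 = -3*c - 2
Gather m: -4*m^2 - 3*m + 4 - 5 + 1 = -4*m^2 - 3*m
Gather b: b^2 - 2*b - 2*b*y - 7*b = b^2 + b*(-2*y - 9)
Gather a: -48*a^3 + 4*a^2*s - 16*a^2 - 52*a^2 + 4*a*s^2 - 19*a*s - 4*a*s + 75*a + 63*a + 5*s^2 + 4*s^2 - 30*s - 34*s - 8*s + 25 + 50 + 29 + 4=-48*a^3 + a^2*(4*s - 68) + a*(4*s^2 - 23*s + 138) + 9*s^2 - 72*s + 108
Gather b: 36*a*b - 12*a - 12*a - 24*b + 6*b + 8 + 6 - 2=-24*a + b*(36*a - 18) + 12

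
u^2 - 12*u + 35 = (u - 7)*(u - 5)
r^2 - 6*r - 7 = (r - 7)*(r + 1)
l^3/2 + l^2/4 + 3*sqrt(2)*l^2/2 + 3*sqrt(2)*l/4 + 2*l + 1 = (l/2 + sqrt(2))*(l + 1/2)*(l + sqrt(2))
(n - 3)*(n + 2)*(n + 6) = n^3 + 5*n^2 - 12*n - 36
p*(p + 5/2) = p^2 + 5*p/2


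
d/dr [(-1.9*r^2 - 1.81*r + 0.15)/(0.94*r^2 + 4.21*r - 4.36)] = (-6.2976*r^2 + 16.286*r + 7.2601)/(0.8836*r^4 + 7.9148*r^3 + 9.5273*r^2 - 36.7112*r + 19.0096)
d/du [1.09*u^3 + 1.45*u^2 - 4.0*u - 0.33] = 3.27*u^2 + 2.9*u - 4.0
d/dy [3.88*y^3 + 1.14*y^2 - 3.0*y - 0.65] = 11.64*y^2 + 2.28*y - 3.0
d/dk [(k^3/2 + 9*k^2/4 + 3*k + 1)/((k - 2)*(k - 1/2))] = (4*k^4 - 20*k^3 - 57*k^2 + 20*k + 44)/(2*(4*k^4 - 20*k^3 + 33*k^2 - 20*k + 4))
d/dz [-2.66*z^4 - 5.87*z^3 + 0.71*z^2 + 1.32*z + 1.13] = -10.64*z^3 - 17.61*z^2 + 1.42*z + 1.32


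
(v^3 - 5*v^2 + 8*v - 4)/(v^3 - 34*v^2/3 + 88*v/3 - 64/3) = 3*(v^2 - 3*v + 2)/(3*v^2 - 28*v + 32)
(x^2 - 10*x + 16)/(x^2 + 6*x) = (x^2 - 10*x + 16)/(x*(x + 6))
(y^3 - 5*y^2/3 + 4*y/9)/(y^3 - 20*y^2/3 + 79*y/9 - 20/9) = y/(y - 5)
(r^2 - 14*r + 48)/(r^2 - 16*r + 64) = (r - 6)/(r - 8)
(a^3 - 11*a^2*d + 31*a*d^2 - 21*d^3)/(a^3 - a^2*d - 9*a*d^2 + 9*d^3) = (a - 7*d)/(a + 3*d)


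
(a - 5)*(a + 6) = a^2 + a - 30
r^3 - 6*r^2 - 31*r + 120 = (r - 8)*(r - 3)*(r + 5)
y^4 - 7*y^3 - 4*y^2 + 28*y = y*(y - 7)*(y - 2)*(y + 2)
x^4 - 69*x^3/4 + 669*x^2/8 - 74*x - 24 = (x - 8)^2*(x - 3/2)*(x + 1/4)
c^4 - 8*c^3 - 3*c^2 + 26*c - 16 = (c - 8)*(c - 1)^2*(c + 2)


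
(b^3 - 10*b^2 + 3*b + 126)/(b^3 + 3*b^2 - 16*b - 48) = (b^2 - 13*b + 42)/(b^2 - 16)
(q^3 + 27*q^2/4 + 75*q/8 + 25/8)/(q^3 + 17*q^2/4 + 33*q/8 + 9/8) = (4*q^2 + 25*q + 25)/(4*q^2 + 15*q + 9)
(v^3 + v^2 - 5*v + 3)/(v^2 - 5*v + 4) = (v^2 + 2*v - 3)/(v - 4)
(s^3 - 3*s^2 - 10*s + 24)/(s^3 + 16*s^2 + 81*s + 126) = (s^2 - 6*s + 8)/(s^2 + 13*s + 42)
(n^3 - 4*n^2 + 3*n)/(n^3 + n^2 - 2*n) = (n - 3)/(n + 2)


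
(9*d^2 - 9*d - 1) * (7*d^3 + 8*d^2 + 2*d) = 63*d^5 + 9*d^4 - 61*d^3 - 26*d^2 - 2*d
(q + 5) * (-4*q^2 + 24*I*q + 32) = -4*q^3 - 20*q^2 + 24*I*q^2 + 32*q + 120*I*q + 160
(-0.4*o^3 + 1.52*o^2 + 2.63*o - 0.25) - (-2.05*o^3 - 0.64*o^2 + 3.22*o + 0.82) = 1.65*o^3 + 2.16*o^2 - 0.59*o - 1.07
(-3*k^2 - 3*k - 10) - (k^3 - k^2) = -k^3 - 2*k^2 - 3*k - 10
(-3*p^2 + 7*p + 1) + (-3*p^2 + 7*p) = -6*p^2 + 14*p + 1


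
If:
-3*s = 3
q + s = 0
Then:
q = 1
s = -1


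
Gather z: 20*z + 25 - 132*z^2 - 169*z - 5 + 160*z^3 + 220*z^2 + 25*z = 160*z^3 + 88*z^2 - 124*z + 20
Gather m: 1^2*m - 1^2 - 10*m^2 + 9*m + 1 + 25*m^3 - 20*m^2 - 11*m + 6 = 25*m^3 - 30*m^2 - m + 6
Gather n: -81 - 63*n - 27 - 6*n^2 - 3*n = -6*n^2 - 66*n - 108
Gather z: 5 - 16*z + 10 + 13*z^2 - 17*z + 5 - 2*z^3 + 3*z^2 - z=-2*z^3 + 16*z^2 - 34*z + 20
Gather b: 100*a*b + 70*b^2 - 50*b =70*b^2 + b*(100*a - 50)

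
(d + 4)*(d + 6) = d^2 + 10*d + 24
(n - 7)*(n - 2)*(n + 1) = n^3 - 8*n^2 + 5*n + 14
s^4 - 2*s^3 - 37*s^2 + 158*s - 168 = (s - 4)*(s - 3)*(s - 2)*(s + 7)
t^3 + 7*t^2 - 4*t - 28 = (t - 2)*(t + 2)*(t + 7)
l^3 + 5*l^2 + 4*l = l*(l + 1)*(l + 4)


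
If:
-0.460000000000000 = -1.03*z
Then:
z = 0.45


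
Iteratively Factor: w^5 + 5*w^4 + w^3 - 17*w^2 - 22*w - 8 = (w + 4)*(w^4 + w^3 - 3*w^2 - 5*w - 2) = (w - 2)*(w + 4)*(w^3 + 3*w^2 + 3*w + 1) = (w - 2)*(w + 1)*(w + 4)*(w^2 + 2*w + 1) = (w - 2)*(w + 1)^2*(w + 4)*(w + 1)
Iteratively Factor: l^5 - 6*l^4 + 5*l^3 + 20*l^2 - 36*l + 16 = (l - 4)*(l^4 - 2*l^3 - 3*l^2 + 8*l - 4) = (l - 4)*(l - 1)*(l^3 - l^2 - 4*l + 4) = (l - 4)*(l - 1)*(l + 2)*(l^2 - 3*l + 2) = (l - 4)*(l - 1)^2*(l + 2)*(l - 2)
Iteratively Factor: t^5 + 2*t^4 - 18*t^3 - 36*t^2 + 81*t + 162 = (t - 3)*(t^4 + 5*t^3 - 3*t^2 - 45*t - 54) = (t - 3)*(t + 2)*(t^3 + 3*t^2 - 9*t - 27) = (t - 3)^2*(t + 2)*(t^2 + 6*t + 9) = (t - 3)^2*(t + 2)*(t + 3)*(t + 3)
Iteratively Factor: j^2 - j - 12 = (j + 3)*(j - 4)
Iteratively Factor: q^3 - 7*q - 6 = (q + 2)*(q^2 - 2*q - 3) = (q + 1)*(q + 2)*(q - 3)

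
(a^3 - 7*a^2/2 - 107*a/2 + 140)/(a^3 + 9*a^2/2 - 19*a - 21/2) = (2*a^2 - 21*a + 40)/(2*a^2 - 5*a - 3)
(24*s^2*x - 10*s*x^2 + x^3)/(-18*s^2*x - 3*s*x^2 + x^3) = (-4*s + x)/(3*s + x)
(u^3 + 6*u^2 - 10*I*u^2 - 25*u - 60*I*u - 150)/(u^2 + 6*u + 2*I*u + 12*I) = (u^2 - 10*I*u - 25)/(u + 2*I)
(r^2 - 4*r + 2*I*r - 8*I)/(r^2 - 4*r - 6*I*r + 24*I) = (r + 2*I)/(r - 6*I)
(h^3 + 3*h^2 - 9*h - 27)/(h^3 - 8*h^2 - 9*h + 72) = (h + 3)/(h - 8)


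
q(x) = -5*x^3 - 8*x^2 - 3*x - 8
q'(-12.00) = -1971.00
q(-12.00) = 7516.00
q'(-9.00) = -1074.00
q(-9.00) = 3016.00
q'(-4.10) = -189.55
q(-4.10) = 214.42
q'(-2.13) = -36.97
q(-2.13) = 10.41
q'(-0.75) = 0.56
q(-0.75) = -8.14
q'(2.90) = -175.55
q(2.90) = -205.92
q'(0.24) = -7.70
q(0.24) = -9.25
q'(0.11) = -4.94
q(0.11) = -8.43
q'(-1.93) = -27.99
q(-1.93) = 3.94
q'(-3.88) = -166.74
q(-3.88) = 175.26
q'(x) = -15*x^2 - 16*x - 3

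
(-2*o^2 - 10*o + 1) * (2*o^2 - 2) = -4*o^4 - 20*o^3 + 6*o^2 + 20*o - 2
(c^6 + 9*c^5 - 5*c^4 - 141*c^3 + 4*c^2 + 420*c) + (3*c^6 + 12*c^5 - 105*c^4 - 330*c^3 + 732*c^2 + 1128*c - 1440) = 4*c^6 + 21*c^5 - 110*c^4 - 471*c^3 + 736*c^2 + 1548*c - 1440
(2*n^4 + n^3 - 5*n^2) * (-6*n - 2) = -12*n^5 - 10*n^4 + 28*n^3 + 10*n^2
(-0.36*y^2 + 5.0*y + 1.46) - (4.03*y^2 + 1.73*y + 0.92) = -4.39*y^2 + 3.27*y + 0.54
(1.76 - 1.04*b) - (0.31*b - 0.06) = 1.82 - 1.35*b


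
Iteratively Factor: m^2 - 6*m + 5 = (m - 1)*(m - 5)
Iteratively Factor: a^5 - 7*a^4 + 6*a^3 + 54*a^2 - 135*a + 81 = (a - 1)*(a^4 - 6*a^3 + 54*a - 81) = (a - 1)*(a + 3)*(a^3 - 9*a^2 + 27*a - 27) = (a - 3)*(a - 1)*(a + 3)*(a^2 - 6*a + 9) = (a - 3)^2*(a - 1)*(a + 3)*(a - 3)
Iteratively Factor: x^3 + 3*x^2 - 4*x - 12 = (x + 2)*(x^2 + x - 6) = (x - 2)*(x + 2)*(x + 3)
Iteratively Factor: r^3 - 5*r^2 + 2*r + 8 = (r - 2)*(r^2 - 3*r - 4) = (r - 4)*(r - 2)*(r + 1)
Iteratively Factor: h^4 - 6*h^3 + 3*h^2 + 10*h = (h + 1)*(h^3 - 7*h^2 + 10*h) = h*(h + 1)*(h^2 - 7*h + 10) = h*(h - 5)*(h + 1)*(h - 2)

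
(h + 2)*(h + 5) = h^2 + 7*h + 10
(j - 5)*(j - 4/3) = j^2 - 19*j/3 + 20/3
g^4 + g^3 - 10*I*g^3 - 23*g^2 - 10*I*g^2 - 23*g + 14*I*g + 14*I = (g - 7*I)*(g - 2*I)*(-I*g - I)*(I*g + 1)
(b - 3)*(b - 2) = b^2 - 5*b + 6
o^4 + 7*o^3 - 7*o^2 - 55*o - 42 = (o - 3)*(o + 1)*(o + 2)*(o + 7)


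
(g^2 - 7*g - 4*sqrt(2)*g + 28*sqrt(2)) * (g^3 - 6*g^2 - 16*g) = g^5 - 13*g^4 - 4*sqrt(2)*g^4 + 26*g^3 + 52*sqrt(2)*g^3 - 104*sqrt(2)*g^2 + 112*g^2 - 448*sqrt(2)*g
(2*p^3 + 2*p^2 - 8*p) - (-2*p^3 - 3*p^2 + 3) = 4*p^3 + 5*p^2 - 8*p - 3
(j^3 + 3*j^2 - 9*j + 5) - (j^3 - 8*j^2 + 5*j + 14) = 11*j^2 - 14*j - 9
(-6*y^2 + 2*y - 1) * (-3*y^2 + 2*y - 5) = 18*y^4 - 18*y^3 + 37*y^2 - 12*y + 5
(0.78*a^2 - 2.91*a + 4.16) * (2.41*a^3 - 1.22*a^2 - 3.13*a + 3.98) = 1.8798*a^5 - 7.9647*a^4 + 11.1344*a^3 + 7.1375*a^2 - 24.6026*a + 16.5568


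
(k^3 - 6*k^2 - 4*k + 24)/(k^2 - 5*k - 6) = (k^2 - 4)/(k + 1)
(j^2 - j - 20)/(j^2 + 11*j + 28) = (j - 5)/(j + 7)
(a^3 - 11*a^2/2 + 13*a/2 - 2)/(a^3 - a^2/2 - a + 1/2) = (a - 4)/(a + 1)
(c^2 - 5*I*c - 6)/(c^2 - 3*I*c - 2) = (c - 3*I)/(c - I)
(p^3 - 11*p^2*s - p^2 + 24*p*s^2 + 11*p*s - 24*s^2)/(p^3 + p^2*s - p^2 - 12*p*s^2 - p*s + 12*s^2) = (p - 8*s)/(p + 4*s)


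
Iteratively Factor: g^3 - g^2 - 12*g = (g)*(g^2 - g - 12) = g*(g - 4)*(g + 3)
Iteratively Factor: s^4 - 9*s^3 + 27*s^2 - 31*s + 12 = (s - 4)*(s^3 - 5*s^2 + 7*s - 3) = (s - 4)*(s - 1)*(s^2 - 4*s + 3) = (s - 4)*(s - 3)*(s - 1)*(s - 1)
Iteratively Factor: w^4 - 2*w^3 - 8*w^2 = (w + 2)*(w^3 - 4*w^2) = w*(w + 2)*(w^2 - 4*w) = w*(w - 4)*(w + 2)*(w)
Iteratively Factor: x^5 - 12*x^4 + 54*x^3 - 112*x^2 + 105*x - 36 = (x - 3)*(x^4 - 9*x^3 + 27*x^2 - 31*x + 12) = (x - 3)*(x - 1)*(x^3 - 8*x^2 + 19*x - 12) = (x - 3)*(x - 1)^2*(x^2 - 7*x + 12) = (x - 3)^2*(x - 1)^2*(x - 4)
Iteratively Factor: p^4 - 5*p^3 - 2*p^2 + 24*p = (p - 3)*(p^3 - 2*p^2 - 8*p) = (p - 3)*(p + 2)*(p^2 - 4*p) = p*(p - 3)*(p + 2)*(p - 4)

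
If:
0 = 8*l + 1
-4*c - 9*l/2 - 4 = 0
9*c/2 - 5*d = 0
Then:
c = -55/64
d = -99/128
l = -1/8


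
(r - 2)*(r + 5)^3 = r^4 + 13*r^3 + 45*r^2 - 25*r - 250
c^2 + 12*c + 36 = (c + 6)^2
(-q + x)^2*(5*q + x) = 5*q^3 - 9*q^2*x + 3*q*x^2 + x^3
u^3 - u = u*(u - 1)*(u + 1)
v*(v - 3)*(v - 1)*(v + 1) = v^4 - 3*v^3 - v^2 + 3*v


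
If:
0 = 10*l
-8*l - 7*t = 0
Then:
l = 0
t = 0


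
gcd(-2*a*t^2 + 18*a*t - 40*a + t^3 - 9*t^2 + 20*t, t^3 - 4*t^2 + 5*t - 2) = 1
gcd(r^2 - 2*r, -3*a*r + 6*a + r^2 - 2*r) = r - 2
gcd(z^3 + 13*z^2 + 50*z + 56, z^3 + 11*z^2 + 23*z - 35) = z + 7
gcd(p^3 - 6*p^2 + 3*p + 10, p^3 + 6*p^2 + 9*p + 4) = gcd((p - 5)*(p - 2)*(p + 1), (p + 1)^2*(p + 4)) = p + 1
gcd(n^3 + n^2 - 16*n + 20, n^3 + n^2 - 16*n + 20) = n^3 + n^2 - 16*n + 20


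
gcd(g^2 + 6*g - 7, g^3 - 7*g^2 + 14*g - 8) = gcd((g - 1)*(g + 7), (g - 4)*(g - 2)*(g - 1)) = g - 1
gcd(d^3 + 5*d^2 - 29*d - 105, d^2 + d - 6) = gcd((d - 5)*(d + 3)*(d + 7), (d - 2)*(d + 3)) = d + 3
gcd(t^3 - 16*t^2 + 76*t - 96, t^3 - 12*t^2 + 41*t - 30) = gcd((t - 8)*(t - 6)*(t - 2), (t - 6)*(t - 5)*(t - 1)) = t - 6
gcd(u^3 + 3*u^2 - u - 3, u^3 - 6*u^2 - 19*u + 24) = u^2 + 2*u - 3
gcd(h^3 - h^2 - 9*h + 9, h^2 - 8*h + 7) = h - 1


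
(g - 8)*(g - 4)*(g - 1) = g^3 - 13*g^2 + 44*g - 32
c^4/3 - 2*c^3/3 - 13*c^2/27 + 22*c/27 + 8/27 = (c/3 + 1/3)*(c - 2)*(c - 4/3)*(c + 1/3)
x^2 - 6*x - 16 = (x - 8)*(x + 2)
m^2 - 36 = (m - 6)*(m + 6)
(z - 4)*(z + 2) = z^2 - 2*z - 8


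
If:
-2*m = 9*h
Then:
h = -2*m/9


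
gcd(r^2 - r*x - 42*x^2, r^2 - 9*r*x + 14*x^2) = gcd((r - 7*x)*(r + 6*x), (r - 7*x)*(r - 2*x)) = -r + 7*x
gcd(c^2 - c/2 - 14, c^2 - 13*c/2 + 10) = c - 4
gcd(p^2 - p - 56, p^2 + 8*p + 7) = p + 7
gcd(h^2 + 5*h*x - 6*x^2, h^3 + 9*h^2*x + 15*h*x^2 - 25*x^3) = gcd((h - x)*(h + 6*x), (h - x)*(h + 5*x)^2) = -h + x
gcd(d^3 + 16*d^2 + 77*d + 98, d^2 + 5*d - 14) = d + 7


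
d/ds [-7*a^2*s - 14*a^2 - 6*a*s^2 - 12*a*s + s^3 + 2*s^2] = -7*a^2 - 12*a*s - 12*a + 3*s^2 + 4*s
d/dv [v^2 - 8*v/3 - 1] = 2*v - 8/3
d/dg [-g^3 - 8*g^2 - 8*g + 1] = -3*g^2 - 16*g - 8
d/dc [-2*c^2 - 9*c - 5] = -4*c - 9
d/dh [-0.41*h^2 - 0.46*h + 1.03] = -0.82*h - 0.46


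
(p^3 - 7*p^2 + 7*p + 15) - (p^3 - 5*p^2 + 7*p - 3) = 18 - 2*p^2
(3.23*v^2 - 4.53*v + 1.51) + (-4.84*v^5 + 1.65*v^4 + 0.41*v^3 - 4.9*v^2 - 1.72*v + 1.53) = -4.84*v^5 + 1.65*v^4 + 0.41*v^3 - 1.67*v^2 - 6.25*v + 3.04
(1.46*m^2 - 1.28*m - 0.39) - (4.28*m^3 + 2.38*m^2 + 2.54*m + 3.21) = -4.28*m^3 - 0.92*m^2 - 3.82*m - 3.6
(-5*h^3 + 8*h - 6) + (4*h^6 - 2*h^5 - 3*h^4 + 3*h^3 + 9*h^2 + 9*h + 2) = 4*h^6 - 2*h^5 - 3*h^4 - 2*h^3 + 9*h^2 + 17*h - 4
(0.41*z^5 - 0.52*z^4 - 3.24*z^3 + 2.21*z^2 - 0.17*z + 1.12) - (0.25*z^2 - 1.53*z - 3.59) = 0.41*z^5 - 0.52*z^4 - 3.24*z^3 + 1.96*z^2 + 1.36*z + 4.71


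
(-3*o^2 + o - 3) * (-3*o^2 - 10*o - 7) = 9*o^4 + 27*o^3 + 20*o^2 + 23*o + 21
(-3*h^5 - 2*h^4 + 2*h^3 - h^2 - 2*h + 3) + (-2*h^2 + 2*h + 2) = -3*h^5 - 2*h^4 + 2*h^3 - 3*h^2 + 5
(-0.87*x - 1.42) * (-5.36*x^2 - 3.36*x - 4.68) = 4.6632*x^3 + 10.5344*x^2 + 8.8428*x + 6.6456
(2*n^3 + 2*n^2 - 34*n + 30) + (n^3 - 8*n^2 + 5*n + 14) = 3*n^3 - 6*n^2 - 29*n + 44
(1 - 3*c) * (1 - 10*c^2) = 30*c^3 - 10*c^2 - 3*c + 1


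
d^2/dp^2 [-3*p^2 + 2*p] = -6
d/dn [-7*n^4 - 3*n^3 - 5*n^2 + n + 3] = -28*n^3 - 9*n^2 - 10*n + 1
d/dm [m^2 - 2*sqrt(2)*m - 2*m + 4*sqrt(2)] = 2*m - 2*sqrt(2) - 2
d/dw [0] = 0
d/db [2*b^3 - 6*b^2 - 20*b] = 6*b^2 - 12*b - 20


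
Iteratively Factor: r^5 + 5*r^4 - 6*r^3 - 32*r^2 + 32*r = (r - 2)*(r^4 + 7*r^3 + 8*r^2 - 16*r) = (r - 2)*(r + 4)*(r^3 + 3*r^2 - 4*r) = r*(r - 2)*(r + 4)*(r^2 + 3*r - 4) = r*(r - 2)*(r + 4)^2*(r - 1)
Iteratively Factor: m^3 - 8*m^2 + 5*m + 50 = (m + 2)*(m^2 - 10*m + 25) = (m - 5)*(m + 2)*(m - 5)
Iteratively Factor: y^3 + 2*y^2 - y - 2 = (y + 2)*(y^2 - 1) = (y + 1)*(y + 2)*(y - 1)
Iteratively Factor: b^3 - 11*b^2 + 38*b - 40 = (b - 4)*(b^2 - 7*b + 10) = (b - 5)*(b - 4)*(b - 2)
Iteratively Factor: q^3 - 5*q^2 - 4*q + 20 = (q + 2)*(q^2 - 7*q + 10) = (q - 5)*(q + 2)*(q - 2)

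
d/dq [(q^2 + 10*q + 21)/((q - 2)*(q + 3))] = -9/(q^2 - 4*q + 4)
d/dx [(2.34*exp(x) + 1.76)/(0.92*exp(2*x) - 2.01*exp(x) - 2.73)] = (-(1.84*exp(x) - 2.01)*(2.34*exp(x) + 1.76) + 2.1528*exp(2*x) - 4.7034*exp(x) - 6.3882)*exp(x)/(-0.92*exp(2*x) + 2.01*exp(x) + 2.73)^2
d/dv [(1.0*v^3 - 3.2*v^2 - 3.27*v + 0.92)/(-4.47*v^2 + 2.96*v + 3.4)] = (-4.47*v^4 + 5.92*v^3 - 13.8889*v^2 - 13.5352*v - 13.8412)/(19.9809*v^4 - 26.4624*v^3 - 21.6344*v^2 + 20.128*v + 11.56)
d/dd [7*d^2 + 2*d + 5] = 14*d + 2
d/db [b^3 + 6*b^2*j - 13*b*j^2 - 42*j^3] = 3*b^2 + 12*b*j - 13*j^2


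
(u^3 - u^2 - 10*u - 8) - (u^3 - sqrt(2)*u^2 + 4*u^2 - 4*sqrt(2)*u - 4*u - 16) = -5*u^2 + sqrt(2)*u^2 - 6*u + 4*sqrt(2)*u + 8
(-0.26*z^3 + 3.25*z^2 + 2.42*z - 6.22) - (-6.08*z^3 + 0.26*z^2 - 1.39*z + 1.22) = 5.82*z^3 + 2.99*z^2 + 3.81*z - 7.44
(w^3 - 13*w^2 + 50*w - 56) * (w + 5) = w^4 - 8*w^3 - 15*w^2 + 194*w - 280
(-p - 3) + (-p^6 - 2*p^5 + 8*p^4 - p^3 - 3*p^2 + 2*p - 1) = -p^6 - 2*p^5 + 8*p^4 - p^3 - 3*p^2 + p - 4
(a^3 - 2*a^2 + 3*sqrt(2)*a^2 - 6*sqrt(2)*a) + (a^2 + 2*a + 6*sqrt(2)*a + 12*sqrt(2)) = a^3 - a^2 + 3*sqrt(2)*a^2 + 2*a + 12*sqrt(2)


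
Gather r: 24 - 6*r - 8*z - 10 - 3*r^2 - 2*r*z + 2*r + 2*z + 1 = -3*r^2 + r*(-2*z - 4) - 6*z + 15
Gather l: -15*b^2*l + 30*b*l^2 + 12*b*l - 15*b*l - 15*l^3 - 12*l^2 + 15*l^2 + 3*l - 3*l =-15*l^3 + l^2*(30*b + 3) + l*(-15*b^2 - 3*b)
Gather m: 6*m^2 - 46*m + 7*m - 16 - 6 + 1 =6*m^2 - 39*m - 21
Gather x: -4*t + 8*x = -4*t + 8*x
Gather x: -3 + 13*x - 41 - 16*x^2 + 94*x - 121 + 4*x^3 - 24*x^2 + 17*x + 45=4*x^3 - 40*x^2 + 124*x - 120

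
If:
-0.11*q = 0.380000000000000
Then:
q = -3.45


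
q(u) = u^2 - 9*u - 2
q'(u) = 2*u - 9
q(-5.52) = 78.15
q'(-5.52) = -20.04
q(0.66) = -7.50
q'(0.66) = -7.68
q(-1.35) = 11.97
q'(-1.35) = -11.70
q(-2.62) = 28.44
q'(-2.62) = -14.24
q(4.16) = -22.13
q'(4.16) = -0.68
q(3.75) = -21.69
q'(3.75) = -1.50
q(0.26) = -4.27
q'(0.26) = -8.48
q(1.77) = -14.80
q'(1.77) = -5.46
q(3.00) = -20.00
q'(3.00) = -3.00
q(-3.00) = 34.00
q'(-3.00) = -15.00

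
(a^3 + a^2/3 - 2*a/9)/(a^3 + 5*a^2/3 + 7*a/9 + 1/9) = a*(9*a^2 + 3*a - 2)/(9*a^3 + 15*a^2 + 7*a + 1)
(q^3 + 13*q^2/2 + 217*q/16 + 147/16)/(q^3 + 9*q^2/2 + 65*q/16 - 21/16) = (4*q + 7)/(4*q - 1)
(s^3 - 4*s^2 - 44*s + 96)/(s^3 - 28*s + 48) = (s - 8)/(s - 4)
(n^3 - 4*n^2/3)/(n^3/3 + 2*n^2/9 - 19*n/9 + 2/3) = n^2*(9*n - 12)/(3*n^3 + 2*n^2 - 19*n + 6)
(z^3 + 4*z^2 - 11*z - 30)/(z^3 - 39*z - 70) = (z - 3)/(z - 7)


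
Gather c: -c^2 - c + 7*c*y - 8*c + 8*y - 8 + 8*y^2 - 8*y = -c^2 + c*(7*y - 9) + 8*y^2 - 8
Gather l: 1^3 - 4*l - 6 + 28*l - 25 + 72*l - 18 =96*l - 48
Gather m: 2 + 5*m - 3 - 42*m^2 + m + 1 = -42*m^2 + 6*m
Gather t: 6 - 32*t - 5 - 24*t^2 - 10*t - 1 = -24*t^2 - 42*t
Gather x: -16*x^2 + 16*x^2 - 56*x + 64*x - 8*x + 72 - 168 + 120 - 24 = 0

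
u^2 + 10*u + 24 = (u + 4)*(u + 6)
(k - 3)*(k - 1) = k^2 - 4*k + 3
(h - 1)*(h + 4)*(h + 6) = h^3 + 9*h^2 + 14*h - 24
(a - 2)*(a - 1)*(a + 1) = a^3 - 2*a^2 - a + 2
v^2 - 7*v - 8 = (v - 8)*(v + 1)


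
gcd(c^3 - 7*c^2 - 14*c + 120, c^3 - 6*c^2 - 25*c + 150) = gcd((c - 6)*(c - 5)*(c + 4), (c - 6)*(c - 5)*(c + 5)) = c^2 - 11*c + 30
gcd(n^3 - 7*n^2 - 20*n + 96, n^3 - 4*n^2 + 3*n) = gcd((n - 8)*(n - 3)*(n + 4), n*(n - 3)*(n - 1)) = n - 3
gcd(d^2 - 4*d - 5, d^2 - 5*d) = d - 5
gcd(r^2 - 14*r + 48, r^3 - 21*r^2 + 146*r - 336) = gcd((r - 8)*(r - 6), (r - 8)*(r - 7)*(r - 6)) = r^2 - 14*r + 48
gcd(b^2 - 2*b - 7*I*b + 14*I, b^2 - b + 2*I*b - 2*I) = 1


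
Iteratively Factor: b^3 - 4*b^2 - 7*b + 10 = (b + 2)*(b^2 - 6*b + 5) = (b - 5)*(b + 2)*(b - 1)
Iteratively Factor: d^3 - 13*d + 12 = (d - 3)*(d^2 + 3*d - 4) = (d - 3)*(d + 4)*(d - 1)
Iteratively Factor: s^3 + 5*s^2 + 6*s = (s + 2)*(s^2 + 3*s) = s*(s + 2)*(s + 3)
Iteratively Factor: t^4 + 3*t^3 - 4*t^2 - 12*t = (t)*(t^3 + 3*t^2 - 4*t - 12) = t*(t + 2)*(t^2 + t - 6) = t*(t - 2)*(t + 2)*(t + 3)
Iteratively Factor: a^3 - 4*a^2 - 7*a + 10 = (a + 2)*(a^2 - 6*a + 5) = (a - 5)*(a + 2)*(a - 1)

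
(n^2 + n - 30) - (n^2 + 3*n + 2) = -2*n - 32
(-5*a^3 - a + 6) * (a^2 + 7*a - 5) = -5*a^5 - 35*a^4 + 24*a^3 - a^2 + 47*a - 30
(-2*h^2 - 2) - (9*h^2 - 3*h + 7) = -11*h^2 + 3*h - 9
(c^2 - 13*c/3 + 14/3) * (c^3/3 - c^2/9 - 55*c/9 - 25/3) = c^5/3 - 14*c^4/9 - 110*c^3/27 + 476*c^2/27 + 205*c/27 - 350/9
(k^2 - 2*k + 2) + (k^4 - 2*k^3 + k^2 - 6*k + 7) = k^4 - 2*k^3 + 2*k^2 - 8*k + 9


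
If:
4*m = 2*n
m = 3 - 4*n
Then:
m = 1/3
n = 2/3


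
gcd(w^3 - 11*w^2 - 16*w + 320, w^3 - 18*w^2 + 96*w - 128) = w^2 - 16*w + 64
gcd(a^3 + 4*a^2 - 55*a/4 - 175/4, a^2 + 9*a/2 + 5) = a + 5/2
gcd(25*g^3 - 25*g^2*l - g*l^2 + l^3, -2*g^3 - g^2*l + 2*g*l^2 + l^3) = g - l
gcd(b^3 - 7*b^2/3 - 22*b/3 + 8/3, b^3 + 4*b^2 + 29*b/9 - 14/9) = b^2 + 5*b/3 - 2/3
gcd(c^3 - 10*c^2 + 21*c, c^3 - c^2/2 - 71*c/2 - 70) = c - 7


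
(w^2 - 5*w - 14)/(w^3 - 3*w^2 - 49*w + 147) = (w + 2)/(w^2 + 4*w - 21)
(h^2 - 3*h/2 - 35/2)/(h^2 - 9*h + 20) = (h + 7/2)/(h - 4)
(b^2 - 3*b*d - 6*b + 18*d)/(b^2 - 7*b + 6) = (b - 3*d)/(b - 1)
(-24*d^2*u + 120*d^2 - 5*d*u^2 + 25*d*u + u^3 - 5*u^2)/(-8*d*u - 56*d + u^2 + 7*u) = (3*d*u - 15*d + u^2 - 5*u)/(u + 7)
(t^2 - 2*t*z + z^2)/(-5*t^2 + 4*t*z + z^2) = (-t + z)/(5*t + z)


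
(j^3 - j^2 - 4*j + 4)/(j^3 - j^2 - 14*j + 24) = (j^2 + j - 2)/(j^2 + j - 12)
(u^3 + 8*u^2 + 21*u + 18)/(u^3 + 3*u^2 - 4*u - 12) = (u + 3)/(u - 2)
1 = 1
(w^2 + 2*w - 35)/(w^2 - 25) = (w + 7)/(w + 5)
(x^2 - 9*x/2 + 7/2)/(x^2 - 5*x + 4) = (x - 7/2)/(x - 4)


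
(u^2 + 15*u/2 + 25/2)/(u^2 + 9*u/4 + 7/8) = 4*(2*u^2 + 15*u + 25)/(8*u^2 + 18*u + 7)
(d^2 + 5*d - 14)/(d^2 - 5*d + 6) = (d + 7)/(d - 3)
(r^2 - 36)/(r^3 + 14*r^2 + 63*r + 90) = (r - 6)/(r^2 + 8*r + 15)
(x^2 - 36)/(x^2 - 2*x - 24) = (x + 6)/(x + 4)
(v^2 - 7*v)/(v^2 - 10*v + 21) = v/(v - 3)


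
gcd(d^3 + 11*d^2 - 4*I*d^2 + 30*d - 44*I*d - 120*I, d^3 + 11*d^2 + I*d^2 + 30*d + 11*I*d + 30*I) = d^2 + 11*d + 30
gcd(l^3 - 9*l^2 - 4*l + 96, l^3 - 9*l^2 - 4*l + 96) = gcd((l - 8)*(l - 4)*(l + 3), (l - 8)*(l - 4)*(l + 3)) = l^3 - 9*l^2 - 4*l + 96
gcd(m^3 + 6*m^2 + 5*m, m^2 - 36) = 1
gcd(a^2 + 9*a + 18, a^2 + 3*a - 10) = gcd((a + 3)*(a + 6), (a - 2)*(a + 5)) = 1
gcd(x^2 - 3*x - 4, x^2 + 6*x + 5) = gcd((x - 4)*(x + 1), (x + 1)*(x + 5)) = x + 1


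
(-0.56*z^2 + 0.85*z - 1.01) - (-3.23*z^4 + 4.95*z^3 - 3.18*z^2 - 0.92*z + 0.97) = 3.23*z^4 - 4.95*z^3 + 2.62*z^2 + 1.77*z - 1.98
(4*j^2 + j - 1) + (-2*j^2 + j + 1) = 2*j^2 + 2*j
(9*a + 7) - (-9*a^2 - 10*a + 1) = 9*a^2 + 19*a + 6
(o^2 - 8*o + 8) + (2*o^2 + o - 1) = 3*o^2 - 7*o + 7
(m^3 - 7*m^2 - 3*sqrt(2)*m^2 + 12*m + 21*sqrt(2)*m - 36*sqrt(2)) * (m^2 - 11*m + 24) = m^5 - 18*m^4 - 3*sqrt(2)*m^4 + 54*sqrt(2)*m^3 + 113*m^3 - 339*sqrt(2)*m^2 - 300*m^2 + 288*m + 900*sqrt(2)*m - 864*sqrt(2)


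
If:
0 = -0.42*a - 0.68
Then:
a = -1.62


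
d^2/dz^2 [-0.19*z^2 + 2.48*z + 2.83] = -0.380000000000000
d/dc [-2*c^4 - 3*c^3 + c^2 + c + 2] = -8*c^3 - 9*c^2 + 2*c + 1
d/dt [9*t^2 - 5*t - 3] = 18*t - 5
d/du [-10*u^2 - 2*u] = -20*u - 2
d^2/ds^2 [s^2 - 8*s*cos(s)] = 8*s*cos(s) + 16*sin(s) + 2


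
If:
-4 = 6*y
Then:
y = -2/3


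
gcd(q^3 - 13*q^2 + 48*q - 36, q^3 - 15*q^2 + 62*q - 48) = q^2 - 7*q + 6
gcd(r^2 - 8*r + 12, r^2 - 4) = r - 2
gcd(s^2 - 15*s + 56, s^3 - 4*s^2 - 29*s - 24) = s - 8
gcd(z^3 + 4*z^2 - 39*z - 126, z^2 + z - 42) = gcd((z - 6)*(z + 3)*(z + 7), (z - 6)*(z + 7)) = z^2 + z - 42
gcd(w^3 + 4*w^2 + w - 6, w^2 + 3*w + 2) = w + 2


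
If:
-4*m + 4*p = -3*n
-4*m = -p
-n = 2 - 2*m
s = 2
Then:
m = 1/3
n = -4/3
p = 4/3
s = 2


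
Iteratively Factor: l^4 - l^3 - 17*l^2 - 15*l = (l - 5)*(l^3 + 4*l^2 + 3*l) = l*(l - 5)*(l^2 + 4*l + 3) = l*(l - 5)*(l + 3)*(l + 1)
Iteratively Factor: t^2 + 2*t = (t + 2)*(t)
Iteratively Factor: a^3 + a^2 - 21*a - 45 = (a - 5)*(a^2 + 6*a + 9) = (a - 5)*(a + 3)*(a + 3)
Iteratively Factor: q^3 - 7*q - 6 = (q + 1)*(q^2 - q - 6) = (q + 1)*(q + 2)*(q - 3)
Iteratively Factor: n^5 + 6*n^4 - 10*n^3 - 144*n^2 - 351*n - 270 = (n + 3)*(n^4 + 3*n^3 - 19*n^2 - 87*n - 90) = (n - 5)*(n + 3)*(n^3 + 8*n^2 + 21*n + 18) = (n - 5)*(n + 2)*(n + 3)*(n^2 + 6*n + 9) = (n - 5)*(n + 2)*(n + 3)^2*(n + 3)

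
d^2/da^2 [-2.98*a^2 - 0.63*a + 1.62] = -5.96000000000000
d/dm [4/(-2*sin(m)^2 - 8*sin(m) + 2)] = 4*(sin(m) + 2)*cos(m)/(4*sin(m) - cos(m)^2)^2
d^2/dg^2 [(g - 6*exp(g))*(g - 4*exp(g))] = -10*g*exp(g) + 96*exp(2*g) - 20*exp(g) + 2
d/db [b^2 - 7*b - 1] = 2*b - 7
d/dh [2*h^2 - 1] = 4*h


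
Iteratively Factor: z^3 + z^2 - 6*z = (z - 2)*(z^2 + 3*z) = z*(z - 2)*(z + 3)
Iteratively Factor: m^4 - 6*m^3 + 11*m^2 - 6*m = (m - 1)*(m^3 - 5*m^2 + 6*m) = (m - 3)*(m - 1)*(m^2 - 2*m) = (m - 3)*(m - 2)*(m - 1)*(m)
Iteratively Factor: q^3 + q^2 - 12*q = (q + 4)*(q^2 - 3*q) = q*(q + 4)*(q - 3)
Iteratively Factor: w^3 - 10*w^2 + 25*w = (w - 5)*(w^2 - 5*w) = (w - 5)^2*(w)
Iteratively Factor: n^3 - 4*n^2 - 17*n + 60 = (n + 4)*(n^2 - 8*n + 15) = (n - 5)*(n + 4)*(n - 3)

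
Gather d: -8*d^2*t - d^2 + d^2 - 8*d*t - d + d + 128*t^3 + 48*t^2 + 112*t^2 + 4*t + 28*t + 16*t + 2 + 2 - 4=-8*d^2*t - 8*d*t + 128*t^3 + 160*t^2 + 48*t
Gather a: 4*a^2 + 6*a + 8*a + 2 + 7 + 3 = 4*a^2 + 14*a + 12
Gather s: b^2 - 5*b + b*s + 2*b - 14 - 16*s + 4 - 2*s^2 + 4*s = b^2 - 3*b - 2*s^2 + s*(b - 12) - 10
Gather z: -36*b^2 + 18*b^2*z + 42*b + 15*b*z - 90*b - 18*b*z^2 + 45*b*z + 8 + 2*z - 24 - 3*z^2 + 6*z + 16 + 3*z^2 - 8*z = -36*b^2 - 18*b*z^2 - 48*b + z*(18*b^2 + 60*b)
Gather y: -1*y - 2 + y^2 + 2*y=y^2 + y - 2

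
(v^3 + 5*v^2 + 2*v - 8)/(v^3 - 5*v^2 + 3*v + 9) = (v^3 + 5*v^2 + 2*v - 8)/(v^3 - 5*v^2 + 3*v + 9)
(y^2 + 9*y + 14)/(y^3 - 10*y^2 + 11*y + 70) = (y + 7)/(y^2 - 12*y + 35)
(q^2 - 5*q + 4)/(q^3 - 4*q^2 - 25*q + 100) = (q - 1)/(q^2 - 25)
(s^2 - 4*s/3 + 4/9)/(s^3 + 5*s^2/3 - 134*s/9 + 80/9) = (3*s - 2)/(3*s^2 + 7*s - 40)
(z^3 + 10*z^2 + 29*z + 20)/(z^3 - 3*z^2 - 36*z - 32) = (z + 5)/(z - 8)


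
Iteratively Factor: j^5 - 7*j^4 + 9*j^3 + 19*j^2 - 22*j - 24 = (j - 4)*(j^4 - 3*j^3 - 3*j^2 + 7*j + 6) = (j - 4)*(j + 1)*(j^3 - 4*j^2 + j + 6) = (j - 4)*(j - 2)*(j + 1)*(j^2 - 2*j - 3) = (j - 4)*(j - 3)*(j - 2)*(j + 1)*(j + 1)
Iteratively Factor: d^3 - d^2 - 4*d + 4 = (d - 1)*(d^2 - 4) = (d - 2)*(d - 1)*(d + 2)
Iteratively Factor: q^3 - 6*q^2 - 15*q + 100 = (q - 5)*(q^2 - q - 20) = (q - 5)*(q + 4)*(q - 5)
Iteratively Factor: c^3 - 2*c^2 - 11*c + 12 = (c + 3)*(c^2 - 5*c + 4) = (c - 4)*(c + 3)*(c - 1)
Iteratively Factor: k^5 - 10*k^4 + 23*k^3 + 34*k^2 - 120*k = (k - 3)*(k^4 - 7*k^3 + 2*k^2 + 40*k) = (k - 5)*(k - 3)*(k^3 - 2*k^2 - 8*k) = (k - 5)*(k - 3)*(k + 2)*(k^2 - 4*k) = k*(k - 5)*(k - 3)*(k + 2)*(k - 4)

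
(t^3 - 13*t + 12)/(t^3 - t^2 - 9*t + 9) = (t + 4)/(t + 3)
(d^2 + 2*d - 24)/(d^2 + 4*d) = (d^2 + 2*d - 24)/(d*(d + 4))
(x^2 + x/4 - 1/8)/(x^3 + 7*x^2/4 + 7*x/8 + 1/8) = (4*x - 1)/(4*x^2 + 5*x + 1)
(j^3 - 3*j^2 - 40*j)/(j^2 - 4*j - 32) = j*(j + 5)/(j + 4)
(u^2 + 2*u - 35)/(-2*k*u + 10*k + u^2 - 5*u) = (u + 7)/(-2*k + u)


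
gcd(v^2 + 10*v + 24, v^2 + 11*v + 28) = v + 4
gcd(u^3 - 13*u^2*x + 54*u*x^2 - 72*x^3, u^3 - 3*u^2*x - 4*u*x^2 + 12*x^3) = -u + 3*x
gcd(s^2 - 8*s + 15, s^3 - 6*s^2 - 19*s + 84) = s - 3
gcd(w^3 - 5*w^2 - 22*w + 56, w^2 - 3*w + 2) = w - 2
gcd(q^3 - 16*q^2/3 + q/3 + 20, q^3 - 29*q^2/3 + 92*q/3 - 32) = q^2 - 7*q + 12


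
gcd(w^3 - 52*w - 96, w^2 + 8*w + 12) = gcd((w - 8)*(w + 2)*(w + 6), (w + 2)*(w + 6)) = w^2 + 8*w + 12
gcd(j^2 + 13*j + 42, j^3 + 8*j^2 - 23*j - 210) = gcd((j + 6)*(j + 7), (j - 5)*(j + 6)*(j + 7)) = j^2 + 13*j + 42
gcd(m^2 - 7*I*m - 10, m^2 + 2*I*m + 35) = m - 5*I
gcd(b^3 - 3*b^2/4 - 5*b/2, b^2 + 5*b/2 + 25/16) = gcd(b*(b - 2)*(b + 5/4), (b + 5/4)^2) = b + 5/4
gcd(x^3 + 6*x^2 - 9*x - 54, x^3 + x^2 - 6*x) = x + 3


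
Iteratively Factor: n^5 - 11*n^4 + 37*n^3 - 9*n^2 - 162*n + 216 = (n + 2)*(n^4 - 13*n^3 + 63*n^2 - 135*n + 108) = (n - 3)*(n + 2)*(n^3 - 10*n^2 + 33*n - 36) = (n - 4)*(n - 3)*(n + 2)*(n^2 - 6*n + 9) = (n - 4)*(n - 3)^2*(n + 2)*(n - 3)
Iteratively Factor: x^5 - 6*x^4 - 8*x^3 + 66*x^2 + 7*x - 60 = (x + 3)*(x^4 - 9*x^3 + 19*x^2 + 9*x - 20) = (x + 1)*(x + 3)*(x^3 - 10*x^2 + 29*x - 20) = (x - 5)*(x + 1)*(x + 3)*(x^2 - 5*x + 4) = (x - 5)*(x - 4)*(x + 1)*(x + 3)*(x - 1)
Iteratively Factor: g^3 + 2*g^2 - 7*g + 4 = (g - 1)*(g^2 + 3*g - 4) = (g - 1)^2*(g + 4)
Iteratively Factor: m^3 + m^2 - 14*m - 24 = (m + 3)*(m^2 - 2*m - 8) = (m + 2)*(m + 3)*(m - 4)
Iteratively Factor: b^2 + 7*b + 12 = (b + 4)*(b + 3)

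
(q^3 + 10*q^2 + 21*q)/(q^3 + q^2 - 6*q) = (q + 7)/(q - 2)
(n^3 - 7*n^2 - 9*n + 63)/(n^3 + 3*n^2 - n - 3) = (n^2 - 10*n + 21)/(n^2 - 1)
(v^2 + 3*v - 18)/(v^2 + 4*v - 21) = (v + 6)/(v + 7)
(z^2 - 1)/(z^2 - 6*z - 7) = (z - 1)/(z - 7)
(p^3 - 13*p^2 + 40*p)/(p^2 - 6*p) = (p^2 - 13*p + 40)/(p - 6)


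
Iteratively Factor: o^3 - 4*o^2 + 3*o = (o - 3)*(o^2 - o) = (o - 3)*(o - 1)*(o)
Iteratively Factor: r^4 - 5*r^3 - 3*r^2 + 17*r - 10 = (r + 2)*(r^3 - 7*r^2 + 11*r - 5) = (r - 5)*(r + 2)*(r^2 - 2*r + 1) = (r - 5)*(r - 1)*(r + 2)*(r - 1)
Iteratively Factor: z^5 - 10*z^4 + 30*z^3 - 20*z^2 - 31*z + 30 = (z - 5)*(z^4 - 5*z^3 + 5*z^2 + 5*z - 6) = (z - 5)*(z + 1)*(z^3 - 6*z^2 + 11*z - 6) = (z - 5)*(z - 3)*(z + 1)*(z^2 - 3*z + 2) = (z - 5)*(z - 3)*(z - 2)*(z + 1)*(z - 1)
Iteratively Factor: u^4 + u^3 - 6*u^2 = (u)*(u^3 + u^2 - 6*u) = u*(u + 3)*(u^2 - 2*u) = u^2*(u + 3)*(u - 2)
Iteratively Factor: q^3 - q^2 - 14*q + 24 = (q - 2)*(q^2 + q - 12) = (q - 2)*(q + 4)*(q - 3)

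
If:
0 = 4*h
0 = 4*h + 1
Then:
No Solution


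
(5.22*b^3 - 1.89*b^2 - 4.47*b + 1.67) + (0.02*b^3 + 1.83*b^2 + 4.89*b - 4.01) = 5.24*b^3 - 0.0599999999999998*b^2 + 0.42*b - 2.34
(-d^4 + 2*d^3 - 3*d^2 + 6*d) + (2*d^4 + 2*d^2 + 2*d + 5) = d^4 + 2*d^3 - d^2 + 8*d + 5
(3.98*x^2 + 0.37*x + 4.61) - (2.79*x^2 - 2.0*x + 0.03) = 1.19*x^2 + 2.37*x + 4.58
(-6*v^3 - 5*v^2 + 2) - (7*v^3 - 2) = -13*v^3 - 5*v^2 + 4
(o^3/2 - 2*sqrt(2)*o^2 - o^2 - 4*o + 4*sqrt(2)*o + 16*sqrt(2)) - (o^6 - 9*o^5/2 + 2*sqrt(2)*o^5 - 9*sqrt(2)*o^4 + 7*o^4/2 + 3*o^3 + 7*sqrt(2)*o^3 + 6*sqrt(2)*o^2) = -o^6 - 2*sqrt(2)*o^5 + 9*o^5/2 - 7*o^4/2 + 9*sqrt(2)*o^4 - 7*sqrt(2)*o^3 - 5*o^3/2 - 8*sqrt(2)*o^2 - o^2 - 4*o + 4*sqrt(2)*o + 16*sqrt(2)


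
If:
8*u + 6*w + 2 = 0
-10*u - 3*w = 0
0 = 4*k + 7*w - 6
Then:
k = 89/36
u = 1/6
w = -5/9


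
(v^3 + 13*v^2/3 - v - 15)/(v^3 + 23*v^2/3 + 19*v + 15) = (3*v - 5)/(3*v + 5)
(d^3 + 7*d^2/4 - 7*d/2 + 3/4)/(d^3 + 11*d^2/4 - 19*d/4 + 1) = (d + 3)/(d + 4)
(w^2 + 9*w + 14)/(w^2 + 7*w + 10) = (w + 7)/(w + 5)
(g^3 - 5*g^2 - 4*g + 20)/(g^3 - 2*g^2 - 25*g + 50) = (g + 2)/(g + 5)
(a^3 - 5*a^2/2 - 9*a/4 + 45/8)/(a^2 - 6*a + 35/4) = (4*a^2 - 9)/(2*(2*a - 7))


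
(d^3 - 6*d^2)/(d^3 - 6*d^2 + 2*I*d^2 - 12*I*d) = d/(d + 2*I)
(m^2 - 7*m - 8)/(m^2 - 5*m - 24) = (m + 1)/(m + 3)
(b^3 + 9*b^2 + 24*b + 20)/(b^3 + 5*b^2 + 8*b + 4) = (b + 5)/(b + 1)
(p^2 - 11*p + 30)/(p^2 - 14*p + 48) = (p - 5)/(p - 8)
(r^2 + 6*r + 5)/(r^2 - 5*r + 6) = (r^2 + 6*r + 5)/(r^2 - 5*r + 6)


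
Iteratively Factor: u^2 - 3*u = (u - 3)*(u)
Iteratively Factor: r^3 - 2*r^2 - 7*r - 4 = (r + 1)*(r^2 - 3*r - 4) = (r + 1)^2*(r - 4)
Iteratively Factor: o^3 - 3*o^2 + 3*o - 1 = (o - 1)*(o^2 - 2*o + 1) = (o - 1)^2*(o - 1)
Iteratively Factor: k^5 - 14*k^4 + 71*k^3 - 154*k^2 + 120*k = (k - 3)*(k^4 - 11*k^3 + 38*k^2 - 40*k) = (k - 5)*(k - 3)*(k^3 - 6*k^2 + 8*k) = k*(k - 5)*(k - 3)*(k^2 - 6*k + 8) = k*(k - 5)*(k - 3)*(k - 2)*(k - 4)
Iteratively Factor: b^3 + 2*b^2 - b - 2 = (b + 1)*(b^2 + b - 2) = (b + 1)*(b + 2)*(b - 1)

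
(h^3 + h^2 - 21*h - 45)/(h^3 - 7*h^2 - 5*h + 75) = (h + 3)/(h - 5)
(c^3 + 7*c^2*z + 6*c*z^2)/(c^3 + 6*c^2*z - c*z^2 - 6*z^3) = c/(c - z)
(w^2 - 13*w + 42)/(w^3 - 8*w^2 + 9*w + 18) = (w - 7)/(w^2 - 2*w - 3)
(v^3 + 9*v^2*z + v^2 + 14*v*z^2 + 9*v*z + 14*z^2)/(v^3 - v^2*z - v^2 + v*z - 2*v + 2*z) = (-v^2 - 9*v*z - 14*z^2)/(-v^2 + v*z + 2*v - 2*z)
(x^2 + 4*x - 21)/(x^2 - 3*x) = (x + 7)/x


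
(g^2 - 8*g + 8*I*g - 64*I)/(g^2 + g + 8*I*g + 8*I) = (g - 8)/(g + 1)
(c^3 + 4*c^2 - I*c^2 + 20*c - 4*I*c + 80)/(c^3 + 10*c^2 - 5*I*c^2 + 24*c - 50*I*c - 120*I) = (c + 4*I)/(c + 6)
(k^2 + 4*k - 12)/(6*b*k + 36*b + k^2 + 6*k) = (k - 2)/(6*b + k)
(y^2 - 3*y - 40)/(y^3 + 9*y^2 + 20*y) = (y - 8)/(y*(y + 4))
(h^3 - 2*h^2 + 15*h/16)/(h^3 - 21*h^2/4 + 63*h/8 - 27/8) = h*(4*h - 5)/(2*(2*h^2 - 9*h + 9))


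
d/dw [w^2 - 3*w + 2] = 2*w - 3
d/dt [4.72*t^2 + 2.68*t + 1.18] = 9.44*t + 2.68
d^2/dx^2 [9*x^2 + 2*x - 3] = 18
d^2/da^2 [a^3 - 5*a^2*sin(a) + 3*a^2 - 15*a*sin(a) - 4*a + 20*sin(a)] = 5*a^2*sin(a) + 15*a*sin(a) - 20*a*cos(a) + 6*a - 30*sqrt(2)*sin(a + pi/4) + 6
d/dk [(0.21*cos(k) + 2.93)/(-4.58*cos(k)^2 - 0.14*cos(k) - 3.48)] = (-0.9618*cos(k)^2 - 26.8388*cos(k) + 0.3206)*sin(k)/(20.9764*cos(k)^4 + 1.2824*cos(k)^3 + 31.8964*cos(k)^2 + 0.9744*cos(k) + 12.1104)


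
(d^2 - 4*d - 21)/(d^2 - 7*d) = (d + 3)/d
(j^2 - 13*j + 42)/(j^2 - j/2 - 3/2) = 2*(-j^2 + 13*j - 42)/(-2*j^2 + j + 3)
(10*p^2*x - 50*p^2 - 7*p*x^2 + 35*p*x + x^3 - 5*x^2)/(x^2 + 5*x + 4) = (10*p^2*x - 50*p^2 - 7*p*x^2 + 35*p*x + x^3 - 5*x^2)/(x^2 + 5*x + 4)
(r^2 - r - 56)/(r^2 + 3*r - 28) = (r - 8)/(r - 4)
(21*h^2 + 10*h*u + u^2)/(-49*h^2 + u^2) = (3*h + u)/(-7*h + u)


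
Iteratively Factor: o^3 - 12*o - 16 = (o + 2)*(o^2 - 2*o - 8) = (o - 4)*(o + 2)*(o + 2)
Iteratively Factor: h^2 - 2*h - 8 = (h - 4)*(h + 2)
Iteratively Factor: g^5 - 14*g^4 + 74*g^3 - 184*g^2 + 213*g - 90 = (g - 1)*(g^4 - 13*g^3 + 61*g^2 - 123*g + 90) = (g - 3)*(g - 1)*(g^3 - 10*g^2 + 31*g - 30) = (g - 3)*(g - 2)*(g - 1)*(g^2 - 8*g + 15) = (g - 5)*(g - 3)*(g - 2)*(g - 1)*(g - 3)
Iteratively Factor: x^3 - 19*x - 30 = (x + 2)*(x^2 - 2*x - 15) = (x - 5)*(x + 2)*(x + 3)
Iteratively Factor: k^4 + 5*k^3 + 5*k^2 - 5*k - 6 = (k + 1)*(k^3 + 4*k^2 + k - 6) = (k + 1)*(k + 3)*(k^2 + k - 2) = (k + 1)*(k + 2)*(k + 3)*(k - 1)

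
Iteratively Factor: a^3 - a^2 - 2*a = (a)*(a^2 - a - 2) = a*(a - 2)*(a + 1)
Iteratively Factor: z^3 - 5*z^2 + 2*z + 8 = (z - 4)*(z^2 - z - 2) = (z - 4)*(z + 1)*(z - 2)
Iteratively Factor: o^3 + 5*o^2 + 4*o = (o + 1)*(o^2 + 4*o) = o*(o + 1)*(o + 4)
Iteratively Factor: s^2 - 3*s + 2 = (s - 1)*(s - 2)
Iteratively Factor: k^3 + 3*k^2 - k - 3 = (k + 1)*(k^2 + 2*k - 3) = (k - 1)*(k + 1)*(k + 3)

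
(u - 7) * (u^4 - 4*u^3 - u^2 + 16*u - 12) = u^5 - 11*u^4 + 27*u^3 + 23*u^2 - 124*u + 84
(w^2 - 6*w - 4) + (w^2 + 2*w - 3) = 2*w^2 - 4*w - 7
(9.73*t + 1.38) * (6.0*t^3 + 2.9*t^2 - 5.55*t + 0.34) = 58.38*t^4 + 36.497*t^3 - 49.9995*t^2 - 4.3508*t + 0.4692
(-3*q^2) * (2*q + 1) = -6*q^3 - 3*q^2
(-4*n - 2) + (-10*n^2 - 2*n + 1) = -10*n^2 - 6*n - 1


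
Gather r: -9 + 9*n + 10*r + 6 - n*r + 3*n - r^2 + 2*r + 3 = 12*n - r^2 + r*(12 - n)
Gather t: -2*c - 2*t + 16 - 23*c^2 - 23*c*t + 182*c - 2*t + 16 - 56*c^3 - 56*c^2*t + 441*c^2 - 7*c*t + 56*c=-56*c^3 + 418*c^2 + 236*c + t*(-56*c^2 - 30*c - 4) + 32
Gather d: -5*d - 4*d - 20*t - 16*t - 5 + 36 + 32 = -9*d - 36*t + 63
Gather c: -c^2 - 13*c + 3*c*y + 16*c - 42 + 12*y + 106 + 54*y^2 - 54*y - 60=-c^2 + c*(3*y + 3) + 54*y^2 - 42*y + 4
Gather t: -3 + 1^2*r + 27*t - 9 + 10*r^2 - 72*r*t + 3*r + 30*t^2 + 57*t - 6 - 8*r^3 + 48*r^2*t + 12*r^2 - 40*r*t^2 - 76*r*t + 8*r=-8*r^3 + 22*r^2 + 12*r + t^2*(30 - 40*r) + t*(48*r^2 - 148*r + 84) - 18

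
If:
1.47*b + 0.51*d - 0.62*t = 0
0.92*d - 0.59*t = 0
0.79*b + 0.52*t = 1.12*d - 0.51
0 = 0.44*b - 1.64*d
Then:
No Solution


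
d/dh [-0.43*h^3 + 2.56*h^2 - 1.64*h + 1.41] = -1.29*h^2 + 5.12*h - 1.64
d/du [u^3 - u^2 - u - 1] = 3*u^2 - 2*u - 1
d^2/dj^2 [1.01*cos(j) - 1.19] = -1.01*cos(j)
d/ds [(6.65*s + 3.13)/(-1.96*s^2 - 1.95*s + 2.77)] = (13.034*s^2 + 12.2696*s + 24.524)/(3.8416*s^4 + 7.644*s^3 - 7.0559*s^2 - 10.803*s + 7.6729)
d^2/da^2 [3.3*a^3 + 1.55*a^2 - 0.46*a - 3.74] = 19.8*a + 3.1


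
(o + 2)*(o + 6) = o^2 + 8*o + 12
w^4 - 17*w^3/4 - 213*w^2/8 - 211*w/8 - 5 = (w - 8)*(w + 1/4)*(w + 1)*(w + 5/2)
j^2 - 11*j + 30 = (j - 6)*(j - 5)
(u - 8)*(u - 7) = u^2 - 15*u + 56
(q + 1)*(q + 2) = q^2 + 3*q + 2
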